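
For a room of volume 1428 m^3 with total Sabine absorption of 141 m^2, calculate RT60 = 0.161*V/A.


RT60 = 0.161 * 1428 / 141 = 1.6306 s


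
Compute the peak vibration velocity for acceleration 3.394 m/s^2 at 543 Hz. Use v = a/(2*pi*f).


omega = 2*pi*f = 2*pi*543 = 3411.77 rad/s
v = a / omega = 3.394 / 3411.77 = 0.00099479 m/s


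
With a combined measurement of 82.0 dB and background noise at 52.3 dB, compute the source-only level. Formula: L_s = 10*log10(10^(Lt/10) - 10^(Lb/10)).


10^(82.0/10) = 1.58489e+08
10^(52.3/10) = 169824
Difference = 1.58489e+08 - 169824 = 1.58319e+08
L_source = 10*log10(1.58319e+08) = 81.995 dB


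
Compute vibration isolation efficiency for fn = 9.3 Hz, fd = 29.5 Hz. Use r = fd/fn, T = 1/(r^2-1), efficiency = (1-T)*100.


r = 29.5 / 9.3 = 3.17204
r^2 - 1 = 3.17204^2 - 1 = 9.06184
T = 1/9.06184 = 0.110353
Efficiency = (1 - 0.110353)*100 = 88.965 %


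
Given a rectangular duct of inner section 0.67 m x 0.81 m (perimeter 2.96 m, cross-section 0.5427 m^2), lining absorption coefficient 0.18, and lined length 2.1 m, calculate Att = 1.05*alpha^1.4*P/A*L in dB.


alpha^1.4 = 0.18^1.4 = 0.0906529
Attenuation rate = 1.05 * alpha^1.4 * P / A
= 1.05 * 0.0906529 * 2.96 / 0.5427 = 0.519162 dB/m
Total Att = 0.519162 * 2.1 = 1.0902 dB


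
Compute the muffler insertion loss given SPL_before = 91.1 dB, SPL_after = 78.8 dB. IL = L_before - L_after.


Insertion loss = SPL without muffler - SPL with muffler
IL = 91.1 - 78.8 = 12.3 dB


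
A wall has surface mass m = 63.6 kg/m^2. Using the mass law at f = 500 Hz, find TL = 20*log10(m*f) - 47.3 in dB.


m * f = 63.6 * 500 = 31800
20*log10(31800) = 90.0485 dB
TL = 90.0485 - 47.3 = 42.749 dB


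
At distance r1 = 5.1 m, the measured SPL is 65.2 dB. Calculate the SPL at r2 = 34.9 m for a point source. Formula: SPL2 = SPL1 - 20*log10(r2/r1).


r2/r1 = 34.9/5.1 = 6.84314
Correction = 20*log10(6.84314) = 16.7051 dB
SPL2 = 65.2 - 16.7051 = 48.495 dB


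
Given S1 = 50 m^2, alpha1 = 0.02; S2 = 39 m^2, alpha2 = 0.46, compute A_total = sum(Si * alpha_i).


50 * 0.02 = 1
39 * 0.46 = 17.94
A_total = 1 + 17.94 = 18.94 m^2


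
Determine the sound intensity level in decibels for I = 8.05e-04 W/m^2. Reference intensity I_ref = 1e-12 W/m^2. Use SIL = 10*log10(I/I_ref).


I / I_ref = 8.05e-04 / 1e-12 = 8.05e+08
SIL = 10 * log10(8.05e+08) = 89.058 dB


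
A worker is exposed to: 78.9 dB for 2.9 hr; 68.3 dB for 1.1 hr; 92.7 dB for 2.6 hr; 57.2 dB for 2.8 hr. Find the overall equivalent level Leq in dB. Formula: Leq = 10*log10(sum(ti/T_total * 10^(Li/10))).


T_total = 2.9 + 1.1 + 2.6 + 2.8 = 9.4 hr
(2.9/9.4) * 10^(78.9/10) = 2.3948e+07
(1.1/9.4) * 10^(68.3/10) = 791161
(2.6/9.4) * 10^(92.7/10) = 5.15045e+08
(2.8/9.4) * 10^(57.2/10) = 156326
Sum = 2.3948e+07 + 791161 + 5.15045e+08 + 156326 = 5.3994e+08
Leq = 10*log10(5.3994e+08) = 87.323 dB


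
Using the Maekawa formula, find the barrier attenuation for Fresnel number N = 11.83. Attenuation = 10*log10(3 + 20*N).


3 + 20*N = 3 + 20*11.83 = 239.6
Att = 10*log10(239.6) = 23.795 dB


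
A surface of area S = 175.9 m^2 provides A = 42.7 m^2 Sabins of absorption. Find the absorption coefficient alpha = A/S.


Absorption coefficient = absorbed power / incident power
alpha = A / S = 42.7 / 175.9 = 0.24275


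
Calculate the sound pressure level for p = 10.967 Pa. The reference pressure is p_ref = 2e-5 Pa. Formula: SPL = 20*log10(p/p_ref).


p / p_ref = 10.967 / 2e-5 = 548350
SPL = 20 * log10(548350) = 114.78 dB


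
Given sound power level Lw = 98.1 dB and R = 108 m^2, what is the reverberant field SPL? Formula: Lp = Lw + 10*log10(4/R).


4/R = 4/108 = 0.037037
Lp = 98.1 + 10*log10(0.037037) = 83.786 dB


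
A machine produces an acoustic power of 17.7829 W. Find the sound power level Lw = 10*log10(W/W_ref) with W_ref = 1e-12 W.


W / W_ref = 17.7829 / 1e-12 = 1.77829e+13
Lw = 10 * log10(1.77829e+13) = 132.5 dB


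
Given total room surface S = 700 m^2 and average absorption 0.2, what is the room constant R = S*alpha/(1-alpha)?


R = 700 * 0.2 / (1 - 0.2) = 175 m^2


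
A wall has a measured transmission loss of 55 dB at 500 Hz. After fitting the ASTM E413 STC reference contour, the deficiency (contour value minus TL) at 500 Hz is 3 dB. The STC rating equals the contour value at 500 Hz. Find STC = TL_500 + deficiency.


By ASTM E413, STC = value of the fitted reference contour at 500 Hz.
Contour value at 500 Hz = TL_500 + deficiency = 55 + 3 = 58
STC = 58


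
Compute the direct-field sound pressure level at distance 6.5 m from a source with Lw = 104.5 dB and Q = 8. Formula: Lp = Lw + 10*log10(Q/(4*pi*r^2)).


4*pi*r^2 = 4*pi*6.5^2 = 530.929 m^2
Q / (4*pi*r^2) = 8 / 530.929 = 0.0150679
Lp = 104.5 + 10*log10(0.0150679) = 86.281 dB


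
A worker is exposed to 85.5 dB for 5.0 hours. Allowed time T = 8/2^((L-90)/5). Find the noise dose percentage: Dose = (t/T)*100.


T_allowed = 8 / 2^((85.5 - 90)/5) = 14.9285 hr
Dose = 5.0 / 14.9285 * 100 = 33.493 %


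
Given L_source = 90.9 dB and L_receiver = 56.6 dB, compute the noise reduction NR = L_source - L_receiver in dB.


NR = L_source - L_receiver (difference between source and receiving room levels)
NR = 90.9 - 56.6 = 34.3 dB


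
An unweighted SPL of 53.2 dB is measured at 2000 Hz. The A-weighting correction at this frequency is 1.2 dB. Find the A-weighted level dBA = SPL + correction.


A-weighting table: 2000 Hz -> 1.2 dB correction
SPL_A = SPL + correction = 53.2 + (1.2) = 54.4 dBA


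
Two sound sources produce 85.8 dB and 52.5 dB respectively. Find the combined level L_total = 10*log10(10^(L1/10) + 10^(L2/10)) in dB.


10^(85.8/10) = 3.80189e+08
10^(52.5/10) = 177828
Sum = 3.80189e+08 + 177828 = 3.80367e+08
L_total = 10*log10(3.80367e+08) = 85.802 dB


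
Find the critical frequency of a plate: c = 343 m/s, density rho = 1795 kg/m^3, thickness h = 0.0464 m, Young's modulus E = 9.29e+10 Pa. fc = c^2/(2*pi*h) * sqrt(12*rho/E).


12*rho/E = 12*1795/9.29e+10 = 2.31862e-07
sqrt(12*rho/E) = sqrt(2.31862e-07) = 0.000481521
c^2/(2*pi*h) = 343^2/(2*pi*0.0464) = 403544
fc = 403544 * 0.000481521 = 194.31 Hz


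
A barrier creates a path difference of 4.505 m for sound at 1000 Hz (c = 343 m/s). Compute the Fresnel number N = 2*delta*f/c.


N = 2*delta*f/c = 2*delta/lambda, where lambda = c/f
lambda = 343 / 1000 = 0.343 m
N = 2 * 4.505 / 0.343 = 26.268


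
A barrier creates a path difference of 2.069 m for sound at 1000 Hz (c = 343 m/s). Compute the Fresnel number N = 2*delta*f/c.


N = 2*delta*f/c = 2*delta/lambda, where lambda = c/f
lambda = 343 / 1000 = 0.343 m
N = 2 * 2.069 / 0.343 = 12.064


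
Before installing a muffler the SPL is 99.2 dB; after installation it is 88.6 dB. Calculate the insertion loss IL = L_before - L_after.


Insertion loss = SPL without muffler - SPL with muffler
IL = 99.2 - 88.6 = 10.6 dB


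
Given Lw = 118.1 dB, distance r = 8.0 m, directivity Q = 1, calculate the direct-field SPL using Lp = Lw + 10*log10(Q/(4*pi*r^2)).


4*pi*r^2 = 4*pi*8.0^2 = 804.248 m^2
Q / (4*pi*r^2) = 1 / 804.248 = 0.0012434
Lp = 118.1 + 10*log10(0.0012434) = 89.046 dB


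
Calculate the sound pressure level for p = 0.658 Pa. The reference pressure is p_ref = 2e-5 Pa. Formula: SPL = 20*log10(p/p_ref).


p / p_ref = 0.658 / 2e-5 = 32900
SPL = 20 * log10(32900) = 90.344 dB


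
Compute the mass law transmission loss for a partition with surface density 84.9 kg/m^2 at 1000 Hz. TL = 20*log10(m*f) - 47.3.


m * f = 84.9 * 1000 = 84900
20*log10(84900) = 98.5782 dB
TL = 98.5782 - 47.3 = 51.278 dB


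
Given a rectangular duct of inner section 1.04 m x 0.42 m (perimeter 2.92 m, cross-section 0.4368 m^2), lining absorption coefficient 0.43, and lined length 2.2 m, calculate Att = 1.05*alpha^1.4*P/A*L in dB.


alpha^1.4 = 0.43^1.4 = 0.3068
Attenuation rate = 1.05 * alpha^1.4 * P / A
= 1.05 * 0.3068 * 2.92 / 0.4368 = 2.1535 dB/m
Total Att = 2.1535 * 2.2 = 4.7377 dB


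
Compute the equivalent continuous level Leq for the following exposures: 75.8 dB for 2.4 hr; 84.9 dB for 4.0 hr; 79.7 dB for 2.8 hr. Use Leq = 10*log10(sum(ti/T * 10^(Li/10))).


T_total = 2.4 + 4.0 + 2.8 = 9.2 hr
(2.4/9.2) * 10^(75.8/10) = 9.91798e+06
(4.0/9.2) * 10^(84.9/10) = 1.34361e+08
(2.8/9.2) * 10^(79.7/10) = 2.84034e+07
Sum = 9.91798e+06 + 1.34361e+08 + 2.84034e+07 = 1.72682e+08
Leq = 10*log10(1.72682e+08) = 82.372 dB


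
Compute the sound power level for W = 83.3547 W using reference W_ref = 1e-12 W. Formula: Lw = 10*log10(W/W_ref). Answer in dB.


W / W_ref = 83.3547 / 1e-12 = 8.33547e+13
Lw = 10 * log10(8.33547e+13) = 139.21 dB


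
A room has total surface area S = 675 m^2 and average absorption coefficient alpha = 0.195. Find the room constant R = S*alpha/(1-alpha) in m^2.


R = 675 * 0.195 / (1 - 0.195) = 163.51 m^2


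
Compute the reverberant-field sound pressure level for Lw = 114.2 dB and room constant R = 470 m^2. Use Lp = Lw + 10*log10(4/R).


4/R = 4/470 = 0.00851064
Lp = 114.2 + 10*log10(0.00851064) = 93.5 dB


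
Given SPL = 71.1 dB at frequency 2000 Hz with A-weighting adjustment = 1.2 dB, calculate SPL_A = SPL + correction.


A-weighting table: 2000 Hz -> 1.2 dB correction
SPL_A = SPL + correction = 71.1 + (1.2) = 72.3 dBA


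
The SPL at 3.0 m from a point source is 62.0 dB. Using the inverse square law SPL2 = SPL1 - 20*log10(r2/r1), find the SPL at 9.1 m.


r2/r1 = 9.1/3.0 = 3.03333
Correction = 20*log10(3.03333) = 9.63839 dB
SPL2 = 62.0 - 9.63839 = 52.362 dB


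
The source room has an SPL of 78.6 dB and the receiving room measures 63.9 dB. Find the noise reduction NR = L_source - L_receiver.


NR = L_source - L_receiver (difference between source and receiving room levels)
NR = 78.6 - 63.9 = 14.7 dB


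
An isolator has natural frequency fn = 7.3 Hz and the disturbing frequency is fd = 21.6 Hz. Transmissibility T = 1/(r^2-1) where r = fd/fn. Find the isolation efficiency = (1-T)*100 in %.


r = 21.6 / 7.3 = 2.9589
r^2 - 1 = 2.9589^2 - 1 = 7.75509
T = 1/7.75509 = 0.128948
Efficiency = (1 - 0.128948)*100 = 87.105 %


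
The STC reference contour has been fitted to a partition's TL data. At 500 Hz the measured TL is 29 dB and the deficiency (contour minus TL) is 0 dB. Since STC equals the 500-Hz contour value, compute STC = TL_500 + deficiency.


By ASTM E413, STC = value of the fitted reference contour at 500 Hz.
Contour value at 500 Hz = TL_500 + deficiency = 29 + 0 = 29
STC = 29


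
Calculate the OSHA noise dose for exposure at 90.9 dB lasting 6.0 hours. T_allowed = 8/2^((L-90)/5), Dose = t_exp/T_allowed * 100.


T_allowed = 8 / 2^((90.9 - 90)/5) = 7.06162 hr
Dose = 6.0 / 7.06162 * 100 = 84.966 %


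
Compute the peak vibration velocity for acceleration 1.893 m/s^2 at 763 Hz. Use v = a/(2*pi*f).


omega = 2*pi*f = 2*pi*763 = 4794.07 rad/s
v = a / omega = 1.893 / 4794.07 = 0.00039486 m/s


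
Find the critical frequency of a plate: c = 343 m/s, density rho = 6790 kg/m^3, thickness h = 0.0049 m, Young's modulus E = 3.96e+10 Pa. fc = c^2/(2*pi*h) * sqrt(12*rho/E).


12*rho/E = 12*6790/3.96e+10 = 2.05758e-06
sqrt(12*rho/E) = sqrt(2.05758e-06) = 0.00143443
c^2/(2*pi*h) = 343^2/(2*pi*0.0049) = 3.82131e+06
fc = 3.82131e+06 * 0.00143443 = 5481.4 Hz


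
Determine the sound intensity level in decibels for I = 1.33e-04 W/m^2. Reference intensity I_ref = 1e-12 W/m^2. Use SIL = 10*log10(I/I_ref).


I / I_ref = 1.33e-04 / 1e-12 = 1.33e+08
SIL = 10 * log10(1.33e+08) = 81.239 dB


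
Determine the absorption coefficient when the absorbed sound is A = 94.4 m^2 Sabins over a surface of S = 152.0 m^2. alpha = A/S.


Absorption coefficient = absorbed power / incident power
alpha = A / S = 94.4 / 152.0 = 0.62105


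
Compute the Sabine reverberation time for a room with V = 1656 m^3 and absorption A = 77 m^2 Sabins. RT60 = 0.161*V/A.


RT60 = 0.161 * 1656 / 77 = 3.4625 s


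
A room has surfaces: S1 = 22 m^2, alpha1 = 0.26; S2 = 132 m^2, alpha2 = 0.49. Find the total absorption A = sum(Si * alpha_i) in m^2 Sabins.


22 * 0.26 = 5.72
132 * 0.49 = 64.68
A_total = 5.72 + 64.68 = 70.4 m^2


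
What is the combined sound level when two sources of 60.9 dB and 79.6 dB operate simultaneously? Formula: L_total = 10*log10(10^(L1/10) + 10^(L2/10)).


10^(60.9/10) = 1.23027e+06
10^(79.6/10) = 9.12011e+07
Sum = 1.23027e+06 + 9.12011e+07 = 9.24314e+07
L_total = 10*log10(9.24314e+07) = 79.658 dB


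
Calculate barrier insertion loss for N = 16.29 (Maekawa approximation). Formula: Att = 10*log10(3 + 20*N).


3 + 20*N = 3 + 20*16.29 = 328.8
Att = 10*log10(328.8) = 25.169 dB


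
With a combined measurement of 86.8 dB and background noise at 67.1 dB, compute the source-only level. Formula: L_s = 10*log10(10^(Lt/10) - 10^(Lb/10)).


10^(86.8/10) = 4.7863e+08
10^(67.1/10) = 5.12861e+06
Difference = 4.7863e+08 - 5.12861e+06 = 4.73501e+08
L_source = 10*log10(4.73501e+08) = 86.753 dB


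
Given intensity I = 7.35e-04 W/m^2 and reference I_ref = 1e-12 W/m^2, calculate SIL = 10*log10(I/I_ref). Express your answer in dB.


I / I_ref = 7.35e-04 / 1e-12 = 7.35e+08
SIL = 10 * log10(7.35e+08) = 88.663 dB


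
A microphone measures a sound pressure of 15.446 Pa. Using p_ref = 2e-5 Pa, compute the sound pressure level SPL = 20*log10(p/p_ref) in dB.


p / p_ref = 15.446 / 2e-5 = 772300
SPL = 20 * log10(772300) = 117.76 dB


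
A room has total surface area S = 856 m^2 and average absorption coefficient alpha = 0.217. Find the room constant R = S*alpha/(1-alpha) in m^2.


R = 856 * 0.217 / (1 - 0.217) = 237.23 m^2


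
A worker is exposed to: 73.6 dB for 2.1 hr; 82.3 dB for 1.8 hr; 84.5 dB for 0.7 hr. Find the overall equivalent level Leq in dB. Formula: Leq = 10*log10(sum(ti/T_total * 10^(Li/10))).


T_total = 2.1 + 1.8 + 0.7 = 4.6 hr
(2.1/4.6) * 10^(73.6/10) = 1.04583e+07
(1.8/4.6) * 10^(82.3/10) = 6.6453e+07
(0.7/4.6) * 10^(84.5/10) = 4.28884e+07
Sum = 1.04583e+07 + 6.6453e+07 + 4.28884e+07 = 1.198e+08
Leq = 10*log10(1.198e+08) = 80.785 dB


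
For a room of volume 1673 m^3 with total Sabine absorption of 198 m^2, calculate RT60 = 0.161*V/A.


RT60 = 0.161 * 1673 / 198 = 1.3604 s


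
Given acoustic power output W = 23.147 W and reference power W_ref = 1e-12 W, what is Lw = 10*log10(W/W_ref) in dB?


W / W_ref = 23.147 / 1e-12 = 2.3147e+13
Lw = 10 * log10(2.3147e+13) = 133.64 dB


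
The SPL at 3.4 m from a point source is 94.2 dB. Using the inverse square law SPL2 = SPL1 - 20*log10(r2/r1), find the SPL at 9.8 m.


r2/r1 = 9.8/3.4 = 2.88235
Correction = 20*log10(2.88235) = 9.19493 dB
SPL2 = 94.2 - 9.19493 = 85.005 dB


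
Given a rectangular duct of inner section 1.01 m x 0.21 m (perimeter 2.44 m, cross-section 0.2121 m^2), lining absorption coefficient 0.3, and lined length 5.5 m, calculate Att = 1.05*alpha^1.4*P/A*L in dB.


alpha^1.4 = 0.3^1.4 = 0.18534
Attenuation rate = 1.05 * alpha^1.4 * P / A
= 1.05 * 0.18534 * 2.44 / 0.2121 = 2.23876 dB/m
Total Att = 2.23876 * 5.5 = 12.313 dB


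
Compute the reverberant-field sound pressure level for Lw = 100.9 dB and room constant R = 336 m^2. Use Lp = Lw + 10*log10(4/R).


4/R = 4/336 = 0.0119048
Lp = 100.9 + 10*log10(0.0119048) = 81.657 dB


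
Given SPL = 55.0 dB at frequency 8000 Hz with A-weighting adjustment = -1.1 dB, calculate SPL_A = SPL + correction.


A-weighting table: 8000 Hz -> -1.1 dB correction
SPL_A = SPL + correction = 55.0 + (-1.1) = 53.9 dBA


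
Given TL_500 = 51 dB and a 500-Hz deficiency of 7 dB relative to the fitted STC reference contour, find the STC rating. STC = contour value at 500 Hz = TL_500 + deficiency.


By ASTM E413, STC = value of the fitted reference contour at 500 Hz.
Contour value at 500 Hz = TL_500 + deficiency = 51 + 7 = 58
STC = 58


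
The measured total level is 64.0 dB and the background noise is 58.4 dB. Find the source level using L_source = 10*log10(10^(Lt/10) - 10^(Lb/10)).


10^(64.0/10) = 2.51189e+06
10^(58.4/10) = 691831
Difference = 2.51189e+06 - 691831 = 1.82006e+06
L_source = 10*log10(1.82006e+06) = 62.601 dB


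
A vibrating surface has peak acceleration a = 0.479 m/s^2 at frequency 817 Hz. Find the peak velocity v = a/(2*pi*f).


omega = 2*pi*f = 2*pi*817 = 5133.36 rad/s
v = a / omega = 0.479 / 5133.36 = 9.3311e-05 m/s


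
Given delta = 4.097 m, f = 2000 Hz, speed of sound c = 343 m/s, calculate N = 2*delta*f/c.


N = 2*delta*f/c = 2*delta/lambda, where lambda = c/f
lambda = 343 / 2000 = 0.1715 m
N = 2 * 4.097 / 0.1715 = 47.778


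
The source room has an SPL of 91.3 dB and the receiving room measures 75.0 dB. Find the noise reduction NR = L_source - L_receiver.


NR = L_source - L_receiver (difference between source and receiving room levels)
NR = 91.3 - 75.0 = 16.3 dB


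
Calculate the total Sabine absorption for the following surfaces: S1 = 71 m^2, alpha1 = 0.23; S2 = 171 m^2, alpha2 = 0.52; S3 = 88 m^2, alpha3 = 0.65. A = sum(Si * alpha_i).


71 * 0.23 = 16.33
171 * 0.52 = 88.92
88 * 0.65 = 57.2
A_total = 16.33 + 88.92 + 57.2 = 162.45 m^2


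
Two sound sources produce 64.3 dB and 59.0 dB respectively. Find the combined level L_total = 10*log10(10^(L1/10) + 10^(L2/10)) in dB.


10^(64.3/10) = 2.69153e+06
10^(59.0/10) = 794328
Sum = 2.69153e+06 + 794328 = 3.48586e+06
L_total = 10*log10(3.48586e+06) = 65.423 dB


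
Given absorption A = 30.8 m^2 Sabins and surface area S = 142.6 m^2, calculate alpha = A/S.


Absorption coefficient = absorbed power / incident power
alpha = A / S = 30.8 / 142.6 = 0.21599


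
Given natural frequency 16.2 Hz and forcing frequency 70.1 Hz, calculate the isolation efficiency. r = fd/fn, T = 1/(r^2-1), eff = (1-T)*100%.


r = 70.1 / 16.2 = 4.32716
r^2 - 1 = 4.32716^2 - 1 = 17.7243
T = 1/17.7243 = 0.0564197
Efficiency = (1 - 0.0564197)*100 = 94.358 %


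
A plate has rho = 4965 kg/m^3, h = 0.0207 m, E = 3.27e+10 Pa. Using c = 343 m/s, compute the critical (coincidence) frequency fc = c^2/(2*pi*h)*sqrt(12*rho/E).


12*rho/E = 12*4965/3.27e+10 = 1.82202e-06
sqrt(12*rho/E) = sqrt(1.82202e-06) = 0.00134982
c^2/(2*pi*h) = 343^2/(2*pi*0.0207) = 904561
fc = 904561 * 0.00134982 = 1221 Hz


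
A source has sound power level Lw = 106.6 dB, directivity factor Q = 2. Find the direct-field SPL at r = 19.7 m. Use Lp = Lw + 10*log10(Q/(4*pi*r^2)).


4*pi*r^2 = 4*pi*19.7^2 = 4876.88 m^2
Q / (4*pi*r^2) = 2 / 4876.88 = 0.000410098
Lp = 106.6 + 10*log10(0.000410098) = 72.729 dB


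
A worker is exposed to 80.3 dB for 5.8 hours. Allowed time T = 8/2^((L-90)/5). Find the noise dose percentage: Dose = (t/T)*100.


T_allowed = 8 / 2^((80.3 - 90)/5) = 30.6965 hr
Dose = 5.8 / 30.6965 * 100 = 18.895 %


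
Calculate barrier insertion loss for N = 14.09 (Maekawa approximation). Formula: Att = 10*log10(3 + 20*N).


3 + 20*N = 3 + 20*14.09 = 284.8
Att = 10*log10(284.8) = 24.545 dB


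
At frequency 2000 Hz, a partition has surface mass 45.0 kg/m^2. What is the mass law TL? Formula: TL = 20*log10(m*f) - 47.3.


m * f = 45.0 * 2000 = 90000
20*log10(90000) = 99.0849 dB
TL = 99.0849 - 47.3 = 51.785 dB


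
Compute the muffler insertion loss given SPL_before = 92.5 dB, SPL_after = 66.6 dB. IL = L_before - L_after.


Insertion loss = SPL without muffler - SPL with muffler
IL = 92.5 - 66.6 = 25.9 dB


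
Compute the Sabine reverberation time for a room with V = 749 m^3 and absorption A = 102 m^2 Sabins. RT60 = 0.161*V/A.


RT60 = 0.161 * 749 / 102 = 1.1822 s


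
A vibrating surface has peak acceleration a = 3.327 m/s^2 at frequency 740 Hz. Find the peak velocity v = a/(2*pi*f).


omega = 2*pi*f = 2*pi*740 = 4649.56 rad/s
v = a / omega = 3.327 / 4649.56 = 0.00071555 m/s


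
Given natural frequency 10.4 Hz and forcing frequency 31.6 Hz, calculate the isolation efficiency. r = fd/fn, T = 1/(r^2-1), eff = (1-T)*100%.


r = 31.6 / 10.4 = 3.03846
r^2 - 1 = 3.03846^2 - 1 = 8.23224
T = 1/8.23224 = 0.121474
Efficiency = (1 - 0.121474)*100 = 87.853 %


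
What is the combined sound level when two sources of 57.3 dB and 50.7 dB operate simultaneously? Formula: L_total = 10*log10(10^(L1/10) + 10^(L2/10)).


10^(57.3/10) = 537032
10^(50.7/10) = 117490
Sum = 537032 + 117490 = 654522
L_total = 10*log10(654522) = 58.159 dB


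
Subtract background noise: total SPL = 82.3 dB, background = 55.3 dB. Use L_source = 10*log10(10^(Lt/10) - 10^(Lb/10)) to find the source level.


10^(82.3/10) = 1.69824e+08
10^(55.3/10) = 338844
Difference = 1.69824e+08 - 338844 = 1.69485e+08
L_source = 10*log10(1.69485e+08) = 82.291 dB


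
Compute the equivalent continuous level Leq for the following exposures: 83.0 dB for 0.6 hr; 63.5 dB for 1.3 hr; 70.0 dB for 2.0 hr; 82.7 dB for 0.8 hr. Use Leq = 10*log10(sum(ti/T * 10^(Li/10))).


T_total = 0.6 + 1.3 + 2.0 + 0.8 = 4.7 hr
(0.6/4.7) * 10^(83.0/10) = 2.54714e+07
(1.3/4.7) * 10^(63.5/10) = 619221
(2.0/4.7) * 10^(70.0/10) = 4.25532e+06
(0.8/4.7) * 10^(82.7/10) = 3.16951e+07
Sum = 2.54714e+07 + 619221 + 4.25532e+06 + 3.16951e+07 = 6.2041e+07
Leq = 10*log10(6.2041e+07) = 77.927 dB


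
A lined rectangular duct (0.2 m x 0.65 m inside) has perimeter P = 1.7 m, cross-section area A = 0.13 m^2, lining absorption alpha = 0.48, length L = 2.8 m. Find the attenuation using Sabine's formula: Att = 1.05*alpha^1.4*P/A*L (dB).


alpha^1.4 = 0.48^1.4 = 0.35788
Attenuation rate = 1.05 * alpha^1.4 * P / A
= 1.05 * 0.35788 * 1.7 / 0.13 = 4.91397 dB/m
Total Att = 4.91397 * 2.8 = 13.759 dB


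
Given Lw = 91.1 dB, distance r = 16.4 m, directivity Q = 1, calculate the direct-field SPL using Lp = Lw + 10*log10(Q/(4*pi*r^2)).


4*pi*r^2 = 4*pi*16.4^2 = 3379.85 m^2
Q / (4*pi*r^2) = 1 / 3379.85 = 0.000295871
Lp = 91.1 + 10*log10(0.000295871) = 55.811 dB


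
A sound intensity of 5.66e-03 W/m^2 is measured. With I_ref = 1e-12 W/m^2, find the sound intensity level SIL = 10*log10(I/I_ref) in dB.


I / I_ref = 5.66e-03 / 1e-12 = 5.66e+09
SIL = 10 * log10(5.66e+09) = 97.528 dB


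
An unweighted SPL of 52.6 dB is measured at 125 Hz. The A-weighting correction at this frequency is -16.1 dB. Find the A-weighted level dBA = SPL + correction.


A-weighting table: 125 Hz -> -16.1 dB correction
SPL_A = SPL + correction = 52.6 + (-16.1) = 36.5 dBA


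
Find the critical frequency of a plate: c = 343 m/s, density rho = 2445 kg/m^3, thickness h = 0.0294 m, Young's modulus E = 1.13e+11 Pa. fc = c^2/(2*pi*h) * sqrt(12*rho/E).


12*rho/E = 12*2445/1.13e+11 = 2.59646e-07
sqrt(12*rho/E) = sqrt(2.59646e-07) = 0.000509555
c^2/(2*pi*h) = 343^2/(2*pi*0.0294) = 636885
fc = 636885 * 0.000509555 = 324.53 Hz


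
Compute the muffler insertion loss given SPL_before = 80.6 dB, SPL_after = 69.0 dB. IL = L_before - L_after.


Insertion loss = SPL without muffler - SPL with muffler
IL = 80.6 - 69.0 = 11.6 dB


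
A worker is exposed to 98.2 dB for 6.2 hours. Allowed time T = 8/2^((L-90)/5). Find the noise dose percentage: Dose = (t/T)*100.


T_allowed = 8 / 2^((98.2 - 90)/5) = 2.56685 hr
Dose = 6.2 / 2.56685 * 100 = 241.54 %


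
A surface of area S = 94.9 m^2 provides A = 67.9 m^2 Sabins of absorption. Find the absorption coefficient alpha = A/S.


Absorption coefficient = absorbed power / incident power
alpha = A / S = 67.9 / 94.9 = 0.71549


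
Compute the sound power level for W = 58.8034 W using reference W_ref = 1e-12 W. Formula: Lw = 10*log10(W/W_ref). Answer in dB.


W / W_ref = 58.8034 / 1e-12 = 5.88034e+13
Lw = 10 * log10(5.88034e+13) = 137.69 dB


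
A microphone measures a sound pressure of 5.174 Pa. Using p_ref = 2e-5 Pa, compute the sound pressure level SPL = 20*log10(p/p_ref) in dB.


p / p_ref = 5.174 / 2e-5 = 258700
SPL = 20 * log10(258700) = 108.26 dB


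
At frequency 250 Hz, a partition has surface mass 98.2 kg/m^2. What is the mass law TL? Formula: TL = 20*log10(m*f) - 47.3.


m * f = 98.2 * 250 = 24550
20*log10(24550) = 87.801 dB
TL = 87.801 - 47.3 = 40.501 dB


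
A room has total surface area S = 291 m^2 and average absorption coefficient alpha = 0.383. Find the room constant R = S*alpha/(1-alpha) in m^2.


R = 291 * 0.383 / (1 - 0.383) = 180.64 m^2


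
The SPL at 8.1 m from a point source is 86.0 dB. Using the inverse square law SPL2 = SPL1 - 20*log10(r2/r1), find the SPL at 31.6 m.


r2/r1 = 31.6/8.1 = 3.90123
Correction = 20*log10(3.90123) = 11.824 dB
SPL2 = 86.0 - 11.824 = 74.176 dB


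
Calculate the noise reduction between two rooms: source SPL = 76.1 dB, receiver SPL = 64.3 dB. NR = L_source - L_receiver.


NR = L_source - L_receiver (difference between source and receiving room levels)
NR = 76.1 - 64.3 = 11.8 dB


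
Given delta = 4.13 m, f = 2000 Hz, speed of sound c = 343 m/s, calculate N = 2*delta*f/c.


N = 2*delta*f/c = 2*delta/lambda, where lambda = c/f
lambda = 343 / 2000 = 0.1715 m
N = 2 * 4.13 / 0.1715 = 48.163


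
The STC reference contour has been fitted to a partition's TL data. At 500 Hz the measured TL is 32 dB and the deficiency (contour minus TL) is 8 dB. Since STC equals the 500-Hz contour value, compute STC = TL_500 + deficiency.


By ASTM E413, STC = value of the fitted reference contour at 500 Hz.
Contour value at 500 Hz = TL_500 + deficiency = 32 + 8 = 40
STC = 40


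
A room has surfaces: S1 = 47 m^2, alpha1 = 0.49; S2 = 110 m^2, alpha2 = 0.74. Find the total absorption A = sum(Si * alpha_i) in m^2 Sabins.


47 * 0.49 = 23.03
110 * 0.74 = 81.4
A_total = 23.03 + 81.4 = 104.43 m^2


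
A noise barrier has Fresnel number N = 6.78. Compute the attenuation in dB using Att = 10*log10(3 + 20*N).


3 + 20*N = 3 + 20*6.78 = 138.6
Att = 10*log10(138.6) = 21.418 dB


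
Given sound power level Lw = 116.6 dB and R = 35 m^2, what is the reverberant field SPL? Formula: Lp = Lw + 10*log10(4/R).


4/R = 4/35 = 0.114286
Lp = 116.6 + 10*log10(0.114286) = 107.18 dB


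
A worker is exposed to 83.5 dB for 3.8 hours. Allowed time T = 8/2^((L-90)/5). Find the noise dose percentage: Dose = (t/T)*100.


T_allowed = 8 / 2^((83.5 - 90)/5) = 19.6983 hr
Dose = 3.8 / 19.6983 * 100 = 19.291 %


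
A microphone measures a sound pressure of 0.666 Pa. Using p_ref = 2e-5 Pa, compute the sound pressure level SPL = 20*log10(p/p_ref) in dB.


p / p_ref = 0.666 / 2e-5 = 33300
SPL = 20 * log10(33300) = 90.449 dB


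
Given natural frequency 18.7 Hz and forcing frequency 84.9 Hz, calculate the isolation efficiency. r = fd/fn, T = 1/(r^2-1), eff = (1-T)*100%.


r = 84.9 / 18.7 = 4.54011
r^2 - 1 = 4.54011^2 - 1 = 19.6126
T = 1/19.6126 = 0.0509876
Efficiency = (1 - 0.0509876)*100 = 94.901 %


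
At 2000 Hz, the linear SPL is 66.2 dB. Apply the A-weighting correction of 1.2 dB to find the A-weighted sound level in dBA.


A-weighting table: 2000 Hz -> 1.2 dB correction
SPL_A = SPL + correction = 66.2 + (1.2) = 67.4 dBA


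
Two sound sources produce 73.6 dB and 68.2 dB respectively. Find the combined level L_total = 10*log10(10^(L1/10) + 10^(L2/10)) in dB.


10^(73.6/10) = 2.29087e+07
10^(68.2/10) = 6.60693e+06
Sum = 2.29087e+07 + 6.60693e+06 = 2.95156e+07
L_total = 10*log10(2.95156e+07) = 74.701 dB


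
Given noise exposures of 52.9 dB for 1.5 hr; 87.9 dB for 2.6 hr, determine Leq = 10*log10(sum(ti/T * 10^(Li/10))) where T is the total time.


T_total = 1.5 + 2.6 = 4.1 hr
(1.5/4.1) * 10^(52.9/10) = 71335.8
(2.6/4.1) * 10^(87.9/10) = 3.91011e+08
Sum = 71335.8 + 3.91011e+08 = 3.91082e+08
Leq = 10*log10(3.91082e+08) = 85.923 dB


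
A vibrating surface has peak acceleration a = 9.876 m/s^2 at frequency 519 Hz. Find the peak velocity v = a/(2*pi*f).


omega = 2*pi*f = 2*pi*519 = 3260.97 rad/s
v = a / omega = 9.876 / 3260.97 = 0.0030285 m/s


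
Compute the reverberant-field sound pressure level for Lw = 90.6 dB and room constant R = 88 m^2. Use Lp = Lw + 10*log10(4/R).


4/R = 4/88 = 0.0454545
Lp = 90.6 + 10*log10(0.0454545) = 77.176 dB


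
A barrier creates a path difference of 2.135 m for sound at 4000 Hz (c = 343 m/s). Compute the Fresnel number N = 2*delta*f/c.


N = 2*delta*f/c = 2*delta/lambda, where lambda = c/f
lambda = 343 / 4000 = 0.08575 m
N = 2 * 2.135 / 0.08575 = 49.796


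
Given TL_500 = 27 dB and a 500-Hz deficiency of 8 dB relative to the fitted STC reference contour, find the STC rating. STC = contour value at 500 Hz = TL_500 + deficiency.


By ASTM E413, STC = value of the fitted reference contour at 500 Hz.
Contour value at 500 Hz = TL_500 + deficiency = 27 + 8 = 35
STC = 35


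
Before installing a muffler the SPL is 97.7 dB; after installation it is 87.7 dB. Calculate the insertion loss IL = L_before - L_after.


Insertion loss = SPL without muffler - SPL with muffler
IL = 97.7 - 87.7 = 10 dB


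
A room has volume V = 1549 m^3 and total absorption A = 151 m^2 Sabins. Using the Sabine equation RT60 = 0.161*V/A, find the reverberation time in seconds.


RT60 = 0.161 * 1549 / 151 = 1.6516 s


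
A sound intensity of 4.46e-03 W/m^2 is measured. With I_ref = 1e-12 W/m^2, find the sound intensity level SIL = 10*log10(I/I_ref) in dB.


I / I_ref = 4.46e-03 / 1e-12 = 4.46e+09
SIL = 10 * log10(4.46e+09) = 96.493 dB


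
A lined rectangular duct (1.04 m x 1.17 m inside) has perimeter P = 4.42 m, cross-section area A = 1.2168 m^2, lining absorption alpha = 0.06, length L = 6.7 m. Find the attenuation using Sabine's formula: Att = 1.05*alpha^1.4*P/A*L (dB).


alpha^1.4 = 0.06^1.4 = 0.0194721
Attenuation rate = 1.05 * alpha^1.4 * P / A
= 1.05 * 0.0194721 * 4.42 / 1.2168 = 0.0742686 dB/m
Total Att = 0.0742686 * 6.7 = 0.4976 dB


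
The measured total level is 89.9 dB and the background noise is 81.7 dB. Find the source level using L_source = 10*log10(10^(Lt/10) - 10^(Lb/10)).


10^(89.9/10) = 9.77237e+08
10^(81.7/10) = 1.47911e+08
Difference = 9.77237e+08 - 1.47911e+08 = 8.29326e+08
L_source = 10*log10(8.29326e+08) = 89.187 dB


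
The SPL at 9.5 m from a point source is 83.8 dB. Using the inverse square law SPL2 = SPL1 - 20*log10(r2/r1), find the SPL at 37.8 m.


r2/r1 = 37.8/9.5 = 3.97895
Correction = 20*log10(3.97895) = 11.9954 dB
SPL2 = 83.8 - 11.9954 = 71.805 dB


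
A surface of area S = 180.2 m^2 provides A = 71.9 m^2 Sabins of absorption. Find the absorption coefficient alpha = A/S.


Absorption coefficient = absorbed power / incident power
alpha = A / S = 71.9 / 180.2 = 0.399


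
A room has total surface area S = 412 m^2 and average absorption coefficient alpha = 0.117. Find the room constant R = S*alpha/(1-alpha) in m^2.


R = 412 * 0.117 / (1 - 0.117) = 54.591 m^2


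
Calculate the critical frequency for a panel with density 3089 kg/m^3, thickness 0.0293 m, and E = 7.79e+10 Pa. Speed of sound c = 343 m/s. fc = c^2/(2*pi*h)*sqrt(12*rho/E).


12*rho/E = 12*3089/7.79e+10 = 4.75841e-07
sqrt(12*rho/E) = sqrt(4.75841e-07) = 0.000689812
c^2/(2*pi*h) = 343^2/(2*pi*0.0293) = 639059
fc = 639059 * 0.000689812 = 440.83 Hz


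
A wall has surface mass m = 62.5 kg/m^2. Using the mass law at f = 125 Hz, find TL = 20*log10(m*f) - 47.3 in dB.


m * f = 62.5 * 125 = 7812.5
20*log10(7812.5) = 77.8558 dB
TL = 77.8558 - 47.3 = 30.556 dB


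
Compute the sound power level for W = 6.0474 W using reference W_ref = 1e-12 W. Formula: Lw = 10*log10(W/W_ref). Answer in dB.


W / W_ref = 6.0474 / 1e-12 = 6.0474e+12
Lw = 10 * log10(6.0474e+12) = 127.82 dB


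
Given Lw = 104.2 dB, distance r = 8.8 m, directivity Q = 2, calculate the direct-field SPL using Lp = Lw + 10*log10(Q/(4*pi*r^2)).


4*pi*r^2 = 4*pi*8.8^2 = 973.14 m^2
Q / (4*pi*r^2) = 2 / 973.14 = 0.0020552
Lp = 104.2 + 10*log10(0.0020552) = 77.329 dB


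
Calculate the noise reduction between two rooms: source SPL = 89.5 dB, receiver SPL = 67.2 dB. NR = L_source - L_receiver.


NR = L_source - L_receiver (difference between source and receiving room levels)
NR = 89.5 - 67.2 = 22.3 dB


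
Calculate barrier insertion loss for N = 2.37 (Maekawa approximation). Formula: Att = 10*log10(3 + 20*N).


3 + 20*N = 3 + 20*2.37 = 50.4
Att = 10*log10(50.4) = 17.024 dB


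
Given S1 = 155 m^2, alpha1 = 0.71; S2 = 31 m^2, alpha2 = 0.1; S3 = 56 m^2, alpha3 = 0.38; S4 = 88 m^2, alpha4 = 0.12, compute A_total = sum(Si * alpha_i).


155 * 0.71 = 110.05
31 * 0.1 = 3.1
56 * 0.38 = 21.28
88 * 0.12 = 10.56
A_total = 110.05 + 3.1 + 21.28 + 10.56 = 144.99 m^2


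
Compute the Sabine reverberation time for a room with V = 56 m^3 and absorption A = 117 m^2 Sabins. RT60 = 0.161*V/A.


RT60 = 0.161 * 56 / 117 = 0.07706 s


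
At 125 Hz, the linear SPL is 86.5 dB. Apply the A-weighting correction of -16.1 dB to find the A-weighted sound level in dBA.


A-weighting table: 125 Hz -> -16.1 dB correction
SPL_A = SPL + correction = 86.5 + (-16.1) = 70.4 dBA


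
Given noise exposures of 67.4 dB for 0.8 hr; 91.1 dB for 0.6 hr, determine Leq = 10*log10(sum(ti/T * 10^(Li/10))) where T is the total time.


T_total = 0.8 + 0.6 = 1.4 hr
(0.8/1.4) * 10^(67.4/10) = 3.14023e+06
(0.6/1.4) * 10^(91.1/10) = 5.52107e+08
Sum = 3.14023e+06 + 5.52107e+08 = 5.55247e+08
Leq = 10*log10(5.55247e+08) = 87.445 dB


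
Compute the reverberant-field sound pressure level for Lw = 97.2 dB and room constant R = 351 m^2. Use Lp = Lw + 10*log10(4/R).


4/R = 4/351 = 0.011396
Lp = 97.2 + 10*log10(0.011396) = 77.768 dB


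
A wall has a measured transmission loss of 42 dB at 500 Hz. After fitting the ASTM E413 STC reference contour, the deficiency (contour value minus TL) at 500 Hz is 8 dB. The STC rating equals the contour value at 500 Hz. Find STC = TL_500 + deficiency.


By ASTM E413, STC = value of the fitted reference contour at 500 Hz.
Contour value at 500 Hz = TL_500 + deficiency = 42 + 8 = 50
STC = 50


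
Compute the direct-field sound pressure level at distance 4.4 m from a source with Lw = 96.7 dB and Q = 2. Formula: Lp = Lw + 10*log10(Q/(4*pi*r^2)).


4*pi*r^2 = 4*pi*4.4^2 = 243.285 m^2
Q / (4*pi*r^2) = 2 / 243.285 = 0.00822081
Lp = 96.7 + 10*log10(0.00822081) = 75.849 dB


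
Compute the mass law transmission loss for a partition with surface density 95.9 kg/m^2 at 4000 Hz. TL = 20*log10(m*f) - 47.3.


m * f = 95.9 * 4000 = 383600
20*log10(383600) = 111.678 dB
TL = 111.678 - 47.3 = 64.378 dB


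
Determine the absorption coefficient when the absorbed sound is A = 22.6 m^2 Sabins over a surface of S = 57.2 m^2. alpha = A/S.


Absorption coefficient = absorbed power / incident power
alpha = A / S = 22.6 / 57.2 = 0.3951


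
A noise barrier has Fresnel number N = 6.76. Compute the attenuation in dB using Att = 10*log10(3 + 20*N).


3 + 20*N = 3 + 20*6.76 = 138.2
Att = 10*log10(138.2) = 21.405 dB


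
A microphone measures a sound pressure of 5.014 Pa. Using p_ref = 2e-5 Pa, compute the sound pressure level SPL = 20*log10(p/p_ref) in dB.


p / p_ref = 5.014 / 2e-5 = 250700
SPL = 20 * log10(250700) = 107.98 dB


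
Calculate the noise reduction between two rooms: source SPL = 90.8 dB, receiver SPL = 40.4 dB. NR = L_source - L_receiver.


NR = L_source - L_receiver (difference between source and receiving room levels)
NR = 90.8 - 40.4 = 50.4 dB


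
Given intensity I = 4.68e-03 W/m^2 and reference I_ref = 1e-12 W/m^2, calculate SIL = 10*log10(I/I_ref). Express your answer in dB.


I / I_ref = 4.68e-03 / 1e-12 = 4.68e+09
SIL = 10 * log10(4.68e+09) = 96.702 dB


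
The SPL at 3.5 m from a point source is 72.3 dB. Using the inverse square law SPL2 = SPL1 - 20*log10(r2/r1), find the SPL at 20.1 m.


r2/r1 = 20.1/3.5 = 5.74286
Correction = 20*log10(5.74286) = 15.1826 dB
SPL2 = 72.3 - 15.1826 = 57.117 dB


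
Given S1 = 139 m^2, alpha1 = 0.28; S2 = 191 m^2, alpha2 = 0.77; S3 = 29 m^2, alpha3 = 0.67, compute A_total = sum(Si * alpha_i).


139 * 0.28 = 38.92
191 * 0.77 = 147.07
29 * 0.67 = 19.43
A_total = 38.92 + 147.07 + 19.43 = 205.42 m^2


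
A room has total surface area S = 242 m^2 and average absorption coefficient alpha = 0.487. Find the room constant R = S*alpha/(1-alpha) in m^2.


R = 242 * 0.487 / (1 - 0.487) = 229.73 m^2


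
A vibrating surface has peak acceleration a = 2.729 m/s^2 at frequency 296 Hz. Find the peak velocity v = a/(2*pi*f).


omega = 2*pi*f = 2*pi*296 = 1859.82 rad/s
v = a / omega = 2.729 / 1859.82 = 0.0014673 m/s


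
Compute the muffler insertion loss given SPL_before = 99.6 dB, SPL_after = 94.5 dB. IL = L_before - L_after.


Insertion loss = SPL without muffler - SPL with muffler
IL = 99.6 - 94.5 = 5.1 dB


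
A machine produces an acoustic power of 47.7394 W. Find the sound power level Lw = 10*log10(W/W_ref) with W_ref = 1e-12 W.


W / W_ref = 47.7394 / 1e-12 = 4.77394e+13
Lw = 10 * log10(4.77394e+13) = 136.79 dB


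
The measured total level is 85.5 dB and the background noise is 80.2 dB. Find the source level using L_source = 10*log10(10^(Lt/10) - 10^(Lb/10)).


10^(85.5/10) = 3.54813e+08
10^(80.2/10) = 1.04713e+08
Difference = 3.54813e+08 - 1.04713e+08 = 2.501e+08
L_source = 10*log10(2.501e+08) = 83.981 dB


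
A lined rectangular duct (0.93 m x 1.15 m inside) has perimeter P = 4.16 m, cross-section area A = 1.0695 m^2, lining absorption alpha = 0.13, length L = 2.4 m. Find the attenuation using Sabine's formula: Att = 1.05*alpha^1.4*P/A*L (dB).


alpha^1.4 = 0.13^1.4 = 0.0574805
Attenuation rate = 1.05 * alpha^1.4 * P / A
= 1.05 * 0.0574805 * 4.16 / 1.0695 = 0.234759 dB/m
Total Att = 0.234759 * 2.4 = 0.56342 dB


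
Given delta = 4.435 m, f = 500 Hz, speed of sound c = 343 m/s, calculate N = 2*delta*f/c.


N = 2*delta*f/c = 2*delta/lambda, where lambda = c/f
lambda = 343 / 500 = 0.686 m
N = 2 * 4.435 / 0.686 = 12.93


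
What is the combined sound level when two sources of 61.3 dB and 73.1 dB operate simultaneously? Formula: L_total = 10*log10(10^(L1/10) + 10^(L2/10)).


10^(61.3/10) = 1.34896e+06
10^(73.1/10) = 2.04174e+07
Sum = 1.34896e+06 + 2.04174e+07 = 2.17664e+07
L_total = 10*log10(2.17664e+07) = 73.378 dB


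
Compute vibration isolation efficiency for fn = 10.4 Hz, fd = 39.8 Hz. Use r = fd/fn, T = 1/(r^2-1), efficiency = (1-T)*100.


r = 39.8 / 10.4 = 3.82692
r^2 - 1 = 3.82692^2 - 1 = 13.6453
T = 1/13.6453 = 0.0732853
Efficiency = (1 - 0.0732853)*100 = 92.671 %


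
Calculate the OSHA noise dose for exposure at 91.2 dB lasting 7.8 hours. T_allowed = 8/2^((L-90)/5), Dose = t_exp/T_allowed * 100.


T_allowed = 8 / 2^((91.2 - 90)/5) = 6.77396 hr
Dose = 7.8 / 6.77396 * 100 = 115.15 %


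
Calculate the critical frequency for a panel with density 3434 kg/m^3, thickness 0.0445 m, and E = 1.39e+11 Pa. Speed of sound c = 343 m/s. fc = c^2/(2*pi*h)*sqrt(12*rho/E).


12*rho/E = 12*3434/1.39e+11 = 2.9646e-07
sqrt(12*rho/E) = sqrt(2.9646e-07) = 0.000544481
c^2/(2*pi*h) = 343^2/(2*pi*0.0445) = 420773
fc = 420773 * 0.000544481 = 229.1 Hz


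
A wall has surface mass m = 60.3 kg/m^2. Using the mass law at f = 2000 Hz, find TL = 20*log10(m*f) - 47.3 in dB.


m * f = 60.3 * 2000 = 120600
20*log10(120600) = 101.627 dB
TL = 101.627 - 47.3 = 54.327 dB


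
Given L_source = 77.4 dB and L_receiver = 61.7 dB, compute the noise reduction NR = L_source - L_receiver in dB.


NR = L_source - L_receiver (difference between source and receiving room levels)
NR = 77.4 - 61.7 = 15.7 dB


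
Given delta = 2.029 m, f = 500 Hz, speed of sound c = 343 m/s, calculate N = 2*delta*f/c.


N = 2*delta*f/c = 2*delta/lambda, where lambda = c/f
lambda = 343 / 500 = 0.686 m
N = 2 * 2.029 / 0.686 = 5.9155


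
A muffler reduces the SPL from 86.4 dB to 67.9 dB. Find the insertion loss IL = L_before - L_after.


Insertion loss = SPL without muffler - SPL with muffler
IL = 86.4 - 67.9 = 18.5 dB


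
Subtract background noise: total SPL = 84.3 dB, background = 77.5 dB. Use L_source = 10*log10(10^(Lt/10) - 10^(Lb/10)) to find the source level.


10^(84.3/10) = 2.69153e+08
10^(77.5/10) = 5.62341e+07
Difference = 2.69153e+08 - 5.62341e+07 = 2.12919e+08
L_source = 10*log10(2.12919e+08) = 83.282 dB
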